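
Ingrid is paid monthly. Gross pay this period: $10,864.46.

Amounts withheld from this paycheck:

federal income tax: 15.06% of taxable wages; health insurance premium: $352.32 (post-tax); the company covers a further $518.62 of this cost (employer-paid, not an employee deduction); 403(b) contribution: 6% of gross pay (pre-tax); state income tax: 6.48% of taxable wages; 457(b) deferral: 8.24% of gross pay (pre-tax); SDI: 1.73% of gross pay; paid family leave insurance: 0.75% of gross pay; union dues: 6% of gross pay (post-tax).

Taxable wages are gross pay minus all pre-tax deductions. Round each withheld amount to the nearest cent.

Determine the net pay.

457(b) deferral: $10,864.46 × 0.0824 = $895.23
403(b) contribution: $10,864.46 × 0.06 = $651.87
Pre-tax total = $895.23 + $651.87 = $1,547.10
Taxable wages = $10,864.46 − $1,547.10 = $9,317.36
State income tax: $9,317.36 × 0.0648 = $603.76
Federal income tax: $9,317.36 × 0.1506 = $1,403.19
Paid family leave insurance: $10,864.46 × 0.0075 = $81.48
SDI: $10,864.46 × 0.0173 = $187.96
Union dues: $10,864.46 × 0.06 = $651.87
Health insurance premium: $352.32
(Employer's $518.62 toward health insurance premium is not withheld from the employee.)
Total deductions = $895.23 + $651.87 + $603.76 + $1,403.19 + $81.48 + $187.96 + $651.87 + $352.32 = $4,827.68
Net pay = $10,864.46 − $4,827.68 = $6,036.78

$6,036.78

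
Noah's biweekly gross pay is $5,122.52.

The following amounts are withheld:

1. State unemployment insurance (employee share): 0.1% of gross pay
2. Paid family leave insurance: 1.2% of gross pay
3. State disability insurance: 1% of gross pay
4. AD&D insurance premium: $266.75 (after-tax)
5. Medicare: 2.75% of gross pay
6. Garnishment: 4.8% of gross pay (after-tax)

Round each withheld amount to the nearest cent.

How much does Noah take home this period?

Medicare: $5,122.52 × 0.0275 = $140.87
Paid family leave insurance: $5,122.52 × 0.012 = $61.47
State unemployment insurance (employee share): $5,122.52 × 0.001 = $5.12
State disability insurance: $5,122.52 × 0.01 = $51.23
Garnishment: $5,122.52 × 0.048 = $245.88
AD&D insurance premium: $266.75
Total deductions = $140.87 + $61.47 + $5.12 + $51.23 + $245.88 + $266.75 = $771.32
Net pay = $5,122.52 − $771.32 = $4,351.20

$4,351.20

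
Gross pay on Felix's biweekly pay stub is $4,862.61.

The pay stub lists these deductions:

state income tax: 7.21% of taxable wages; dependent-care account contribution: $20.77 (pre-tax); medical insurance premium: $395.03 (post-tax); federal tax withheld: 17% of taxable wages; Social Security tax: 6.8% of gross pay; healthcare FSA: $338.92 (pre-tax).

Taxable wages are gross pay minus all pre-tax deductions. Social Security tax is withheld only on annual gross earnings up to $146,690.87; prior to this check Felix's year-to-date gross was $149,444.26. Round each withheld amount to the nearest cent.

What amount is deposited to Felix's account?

$3,017.73

Healthcare FSA: $338.92
Dependent-care account contribution: $20.77
Pre-tax total = $338.92 + $20.77 = $359.69
Taxable wages = $4,862.61 − $359.69 = $4,502.92
State income tax: $4,502.92 × 0.0721 = $324.66
Federal tax withheld: $4,502.92 × 0.17 = $765.50
Social Security tax: annual cap $146,690.87 already reached (YTD $149,444.26), so $0.00
Medical insurance premium: $395.03
Total deductions = $338.92 + $20.77 + $324.66 + $765.50 + $0.00 + $395.03 = $1,844.88
Net pay = $4,862.61 − $1,844.88 = $3,017.73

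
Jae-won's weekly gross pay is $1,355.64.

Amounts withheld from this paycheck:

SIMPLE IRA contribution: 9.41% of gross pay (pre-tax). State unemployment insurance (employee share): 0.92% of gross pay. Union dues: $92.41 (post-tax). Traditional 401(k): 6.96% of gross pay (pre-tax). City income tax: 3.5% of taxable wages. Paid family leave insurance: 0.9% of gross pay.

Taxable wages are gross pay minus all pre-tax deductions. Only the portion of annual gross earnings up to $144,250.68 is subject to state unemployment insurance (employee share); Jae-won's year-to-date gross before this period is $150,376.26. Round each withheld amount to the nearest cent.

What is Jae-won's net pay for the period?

$989.43

Traditional 401(k): $1,355.64 × 0.0696 = $94.35
SIMPLE IRA contribution: $1,355.64 × 0.0941 = $127.57
Pre-tax total = $94.35 + $127.57 = $221.92
Taxable wages = $1,355.64 − $221.92 = $1,133.72
City income tax: $1,133.72 × 0.035 = $39.68
Paid family leave insurance: $1,355.64 × 0.009 = $12.20
State unemployment insurance (employee share): annual cap $144,250.68 already reached (YTD $150,376.26), so $0.00
Union dues: $92.41
Total deductions = $94.35 + $127.57 + $39.68 + $12.20 + $0.00 + $92.41 = $366.21
Net pay = $1,355.64 − $366.21 = $989.43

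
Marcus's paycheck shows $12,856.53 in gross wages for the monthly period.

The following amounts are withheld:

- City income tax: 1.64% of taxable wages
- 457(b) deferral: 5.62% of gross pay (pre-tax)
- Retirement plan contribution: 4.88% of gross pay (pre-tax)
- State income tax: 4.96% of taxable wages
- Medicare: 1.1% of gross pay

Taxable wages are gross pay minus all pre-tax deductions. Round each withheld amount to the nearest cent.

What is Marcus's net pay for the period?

$10,605.73

Retirement plan contribution: $12,856.53 × 0.0488 = $627.40
457(b) deferral: $12,856.53 × 0.0562 = $722.54
Pre-tax total = $627.40 + $722.54 = $1,349.94
Taxable wages = $12,856.53 − $1,349.94 = $11,506.59
State income tax: $11,506.59 × 0.0496 = $570.73
City income tax: $11,506.59 × 0.0164 = $188.71
Medicare: $12,856.53 × 0.011 = $141.42
Total deductions = $627.40 + $722.54 + $570.73 + $188.71 + $141.42 = $2,250.80
Net pay = $12,856.53 − $2,250.80 = $10,605.73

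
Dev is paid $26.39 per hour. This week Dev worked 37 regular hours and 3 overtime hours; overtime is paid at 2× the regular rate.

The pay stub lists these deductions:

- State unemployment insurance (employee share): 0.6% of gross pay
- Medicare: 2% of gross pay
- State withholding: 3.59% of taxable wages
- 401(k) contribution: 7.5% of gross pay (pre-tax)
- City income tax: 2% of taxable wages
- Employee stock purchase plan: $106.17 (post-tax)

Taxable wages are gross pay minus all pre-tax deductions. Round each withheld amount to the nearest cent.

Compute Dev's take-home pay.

Regular pay: 37 × $26.39 = $976.43
Overtime pay: 3 × $26.39 × 2 = $158.34
Gross pay = $976.43 + $158.34 = $1,134.77
401(k) contribution: $1,134.77 × 0.075 = $85.11
Taxable wages = $1,134.77 − $85.11 = $1,049.66
City income tax: $1,049.66 × 0.02 = $20.99
State withholding: $1,049.66 × 0.0359 = $37.68
State unemployment insurance (employee share): $1,134.77 × 0.006 = $6.81
Medicare: $1,134.77 × 0.02 = $22.70
Employee stock purchase plan: $106.17
Total deductions = $85.11 + $20.99 + $37.68 + $6.81 + $22.70 + $106.17 = $279.46
Net pay = $1,134.77 − $279.46 = $855.31

$855.31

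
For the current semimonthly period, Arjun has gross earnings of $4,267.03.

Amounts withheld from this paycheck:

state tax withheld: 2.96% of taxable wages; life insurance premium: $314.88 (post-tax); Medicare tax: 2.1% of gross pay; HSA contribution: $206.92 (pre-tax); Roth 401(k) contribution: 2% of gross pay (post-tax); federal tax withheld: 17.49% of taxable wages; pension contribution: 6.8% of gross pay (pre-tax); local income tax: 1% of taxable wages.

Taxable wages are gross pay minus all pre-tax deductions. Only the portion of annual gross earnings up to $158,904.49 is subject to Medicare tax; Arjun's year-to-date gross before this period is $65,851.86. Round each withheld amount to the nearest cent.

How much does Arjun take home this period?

$2,471.47

HSA contribution: $206.92
Pension contribution: $4,267.03 × 0.068 = $290.16
Pre-tax total = $206.92 + $290.16 = $497.08
Taxable wages = $4,267.03 − $497.08 = $3,769.95
Local income tax: $3,769.95 × 0.01 = $37.70
State tax withheld: $3,769.95 × 0.0296 = $111.59
Federal tax withheld: $3,769.95 × 0.1749 = $659.36
Medicare tax: cap not yet reached, full $4,267.03 is subject → $4,267.03 × 0.021 = $89.61
Life insurance premium: $314.88
Roth 401(k) contribution: $4,267.03 × 0.02 = $85.34
Total deductions = $206.92 + $290.16 + $37.70 + $111.59 + $659.36 + $89.61 + $314.88 + $85.34 = $1,795.56
Net pay = $4,267.03 − $1,795.56 = $2,471.47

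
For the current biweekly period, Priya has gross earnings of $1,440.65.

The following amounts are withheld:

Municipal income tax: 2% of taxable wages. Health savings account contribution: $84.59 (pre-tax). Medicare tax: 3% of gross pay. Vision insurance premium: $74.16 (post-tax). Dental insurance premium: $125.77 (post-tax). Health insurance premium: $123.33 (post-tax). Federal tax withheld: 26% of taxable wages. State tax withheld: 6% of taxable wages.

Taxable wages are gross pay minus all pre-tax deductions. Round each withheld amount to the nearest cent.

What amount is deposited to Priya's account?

Health savings account contribution: $84.59
Taxable wages = $1,440.65 − $84.59 = $1,356.06
Municipal income tax: $1,356.06 × 0.02 = $27.12
State tax withheld: $1,356.06 × 0.06 = $81.36
Federal tax withheld: $1,356.06 × 0.26 = $352.58
Medicare tax: $1,440.65 × 0.03 = $43.22
Vision insurance premium: $74.16
Dental insurance premium: $125.77
Health insurance premium: $123.33
Total deductions = $84.59 + $27.12 + $81.36 + $352.58 + $43.22 + $74.16 + $125.77 + $123.33 = $912.13
Net pay = $1,440.65 − $912.13 = $528.52

$528.52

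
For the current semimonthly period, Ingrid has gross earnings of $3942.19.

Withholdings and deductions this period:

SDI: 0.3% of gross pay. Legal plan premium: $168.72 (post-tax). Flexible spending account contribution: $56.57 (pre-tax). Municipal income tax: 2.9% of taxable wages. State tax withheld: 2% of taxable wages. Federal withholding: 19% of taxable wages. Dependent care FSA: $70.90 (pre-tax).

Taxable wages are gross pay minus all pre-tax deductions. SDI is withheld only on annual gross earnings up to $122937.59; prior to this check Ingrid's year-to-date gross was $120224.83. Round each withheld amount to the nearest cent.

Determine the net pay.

Flexible spending account contribution: $56.57
Dependent care FSA: $70.90
Pre-tax total = $56.57 + $70.90 = $127.47
Taxable wages = $3942.19 − $127.47 = $3814.72
State tax withheld: $3814.72 × 0.02 = $76.29
Federal withholding: $3814.72 × 0.19 = $724.80
Municipal income tax: $3814.72 × 0.029 = $110.63
SDI: only $122937.59 − $120224.83 = $2712.76 of this check is subject → $2712.76 × 0.003 = $8.14
Legal plan premium: $168.72
Total deductions = $56.57 + $70.90 + $76.29 + $724.80 + $110.63 + $8.14 + $168.72 = $1216.05
Net pay = $3942.19 − $1216.05 = $2726.14

$2726.14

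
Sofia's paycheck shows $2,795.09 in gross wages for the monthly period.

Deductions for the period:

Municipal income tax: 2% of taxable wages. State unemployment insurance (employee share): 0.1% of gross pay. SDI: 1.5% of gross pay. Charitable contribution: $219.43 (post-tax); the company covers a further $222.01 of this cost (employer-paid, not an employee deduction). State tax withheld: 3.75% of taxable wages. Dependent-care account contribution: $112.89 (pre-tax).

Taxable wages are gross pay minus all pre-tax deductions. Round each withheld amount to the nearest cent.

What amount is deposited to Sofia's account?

$2,263.82

Dependent-care account contribution: $112.89
Taxable wages = $2,795.09 − $112.89 = $2,682.20
State tax withheld: $2,682.20 × 0.0375 = $100.58
Municipal income tax: $2,682.20 × 0.02 = $53.64
State unemployment insurance (employee share): $2,795.09 × 0.001 = $2.80
SDI: $2,795.09 × 0.015 = $41.93
Charitable contribution: $219.43
(Employer's $222.01 toward charitable contribution is not withheld from the employee.)
Total deductions = $112.89 + $100.58 + $53.64 + $2.80 + $41.93 + $219.43 = $531.27
Net pay = $2,795.09 − $531.27 = $2,263.82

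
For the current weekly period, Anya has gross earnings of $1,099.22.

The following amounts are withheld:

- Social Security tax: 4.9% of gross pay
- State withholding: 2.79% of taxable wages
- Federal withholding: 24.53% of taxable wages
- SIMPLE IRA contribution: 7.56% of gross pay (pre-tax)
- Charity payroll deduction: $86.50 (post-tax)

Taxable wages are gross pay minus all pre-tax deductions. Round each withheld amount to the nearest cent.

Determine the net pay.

$598.16

SIMPLE IRA contribution: $1,099.22 × 0.0756 = $83.10
Taxable wages = $1,099.22 − $83.10 = $1,016.12
Federal withholding: $1,016.12 × 0.2453 = $249.25
State withholding: $1,016.12 × 0.0279 = $28.35
Social Security tax: $1,099.22 × 0.049 = $53.86
Charity payroll deduction: $86.50
Total deductions = $83.10 + $249.25 + $28.35 + $53.86 + $86.50 = $501.06
Net pay = $1,099.22 − $501.06 = $598.16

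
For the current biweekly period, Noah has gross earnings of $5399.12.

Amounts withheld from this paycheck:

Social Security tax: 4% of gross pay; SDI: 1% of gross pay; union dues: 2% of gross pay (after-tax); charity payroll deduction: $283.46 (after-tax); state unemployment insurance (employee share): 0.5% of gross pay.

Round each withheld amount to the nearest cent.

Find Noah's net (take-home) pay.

$4710.73

Social Security tax: $5399.12 × 0.04 = $215.96
SDI: $5399.12 × 0.01 = $53.99
State unemployment insurance (employee share): $5399.12 × 0.005 = $27.00
Union dues: $5399.12 × 0.02 = $107.98
Charity payroll deduction: $283.46
Total deductions = $215.96 + $53.99 + $27.00 + $107.98 + $283.46 = $688.39
Net pay = $5399.12 − $688.39 = $4710.73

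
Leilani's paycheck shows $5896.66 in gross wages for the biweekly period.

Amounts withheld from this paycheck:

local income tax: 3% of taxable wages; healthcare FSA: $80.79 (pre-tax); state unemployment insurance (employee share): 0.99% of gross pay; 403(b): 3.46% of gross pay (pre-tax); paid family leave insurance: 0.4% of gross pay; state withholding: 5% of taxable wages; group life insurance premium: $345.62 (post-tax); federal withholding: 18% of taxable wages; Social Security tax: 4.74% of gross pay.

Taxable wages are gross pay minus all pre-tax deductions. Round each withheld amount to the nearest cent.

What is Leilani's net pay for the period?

$3445.68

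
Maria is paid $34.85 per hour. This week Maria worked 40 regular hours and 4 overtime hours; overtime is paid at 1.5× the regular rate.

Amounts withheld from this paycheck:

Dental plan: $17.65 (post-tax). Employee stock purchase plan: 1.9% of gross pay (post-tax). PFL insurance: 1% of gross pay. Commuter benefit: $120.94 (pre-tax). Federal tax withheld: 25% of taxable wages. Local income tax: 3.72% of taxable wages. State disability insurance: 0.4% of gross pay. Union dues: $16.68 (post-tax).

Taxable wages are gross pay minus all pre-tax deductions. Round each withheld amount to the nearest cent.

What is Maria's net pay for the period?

$969.25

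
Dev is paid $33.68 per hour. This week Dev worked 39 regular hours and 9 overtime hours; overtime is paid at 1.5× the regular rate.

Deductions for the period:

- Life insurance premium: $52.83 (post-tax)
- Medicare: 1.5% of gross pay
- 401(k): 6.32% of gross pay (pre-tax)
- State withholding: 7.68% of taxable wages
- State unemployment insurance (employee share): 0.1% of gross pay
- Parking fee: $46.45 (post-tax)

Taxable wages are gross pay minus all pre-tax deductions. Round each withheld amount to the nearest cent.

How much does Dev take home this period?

$1401.66

Regular pay: 39 × $33.68 = $1313.52
Overtime pay: 9 × $33.68 × 1.5 = $454.68
Gross pay = $1313.52 + $454.68 = $1768.20
401(k): $1768.20 × 0.0632 = $111.75
Taxable wages = $1768.20 − $111.75 = $1656.45
State withholding: $1656.45 × 0.0768 = $127.22
State unemployment insurance (employee share): $1768.20 × 0.001 = $1.77
Medicare: $1768.20 × 0.015 = $26.52
Parking fee: $46.45
Life insurance premium: $52.83
Total deductions = $111.75 + $127.22 + $1.77 + $26.52 + $46.45 + $52.83 = $366.54
Net pay = $1768.20 − $366.54 = $1401.66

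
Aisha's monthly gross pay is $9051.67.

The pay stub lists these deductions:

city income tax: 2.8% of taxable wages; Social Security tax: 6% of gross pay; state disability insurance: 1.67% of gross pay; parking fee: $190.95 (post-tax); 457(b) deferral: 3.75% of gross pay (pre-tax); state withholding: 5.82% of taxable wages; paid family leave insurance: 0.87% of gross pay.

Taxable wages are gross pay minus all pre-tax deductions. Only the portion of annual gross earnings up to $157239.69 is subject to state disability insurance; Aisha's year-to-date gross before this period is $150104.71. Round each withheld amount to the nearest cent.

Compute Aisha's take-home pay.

$7029.29

457(b) deferral: $9051.67 × 0.0375 = $339.44
Taxable wages = $9051.67 − $339.44 = $8712.23
State withholding: $8712.23 × 0.0582 = $507.05
City income tax: $8712.23 × 0.028 = $243.94
Paid family leave insurance: $9051.67 × 0.0087 = $78.75
State disability insurance: only $157239.69 − $150104.71 = $7134.98 of this check is subject → $7134.98 × 0.0167 = $119.15
Social Security tax: $9051.67 × 0.06 = $543.10
Parking fee: $190.95
Total deductions = $339.44 + $507.05 + $243.94 + $78.75 + $119.15 + $543.10 + $190.95 = $2022.38
Net pay = $9051.67 − $2022.38 = $7029.29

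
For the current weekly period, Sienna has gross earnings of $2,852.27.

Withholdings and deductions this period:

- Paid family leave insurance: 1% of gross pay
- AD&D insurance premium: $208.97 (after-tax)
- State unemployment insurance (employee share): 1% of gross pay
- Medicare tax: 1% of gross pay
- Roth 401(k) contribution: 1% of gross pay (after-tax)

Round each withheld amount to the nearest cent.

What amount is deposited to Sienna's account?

Paid family leave insurance: $2,852.27 × 0.01 = $28.52
State unemployment insurance (employee share): $2,852.27 × 0.01 = $28.52
Medicare tax: $2,852.27 × 0.01 = $28.52
AD&D insurance premium: $208.97
Roth 401(k) contribution: $2,852.27 × 0.01 = $28.52
Total deductions = $28.52 + $28.52 + $28.52 + $208.97 + $28.52 = $323.05
Net pay = $2,852.27 − $323.05 = $2,529.22

$2,529.22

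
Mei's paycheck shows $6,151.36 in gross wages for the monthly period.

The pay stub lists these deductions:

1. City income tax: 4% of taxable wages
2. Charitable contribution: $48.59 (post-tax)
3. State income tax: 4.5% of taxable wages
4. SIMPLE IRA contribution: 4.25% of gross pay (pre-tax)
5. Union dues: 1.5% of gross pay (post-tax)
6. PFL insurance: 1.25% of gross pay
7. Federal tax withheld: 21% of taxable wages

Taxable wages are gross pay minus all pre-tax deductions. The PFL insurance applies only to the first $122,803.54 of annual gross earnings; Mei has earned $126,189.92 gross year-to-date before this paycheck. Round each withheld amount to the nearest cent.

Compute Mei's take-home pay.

$4,011.53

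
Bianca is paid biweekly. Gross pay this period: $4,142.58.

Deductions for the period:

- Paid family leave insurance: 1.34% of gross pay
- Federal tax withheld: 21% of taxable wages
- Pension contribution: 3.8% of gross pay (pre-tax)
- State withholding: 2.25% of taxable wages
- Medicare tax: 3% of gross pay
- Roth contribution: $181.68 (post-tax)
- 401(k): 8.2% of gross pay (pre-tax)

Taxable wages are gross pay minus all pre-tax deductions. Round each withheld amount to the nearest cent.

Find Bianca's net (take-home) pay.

$2,436.43

Pension contribution: $4,142.58 × 0.038 = $157.42
401(k): $4,142.58 × 0.082 = $339.69
Pre-tax total = $157.42 + $339.69 = $497.11
Taxable wages = $4,142.58 − $497.11 = $3,645.47
State withholding: $3,645.47 × 0.0225 = $82.02
Federal tax withheld: $3,645.47 × 0.21 = $765.55
Medicare tax: $4,142.58 × 0.03 = $124.28
Paid family leave insurance: $4,142.58 × 0.0134 = $55.51
Roth contribution: $181.68
Total deductions = $157.42 + $339.69 + $82.02 + $765.55 + $124.28 + $55.51 + $181.68 = $1,706.15
Net pay = $4,142.58 − $1,706.15 = $2,436.43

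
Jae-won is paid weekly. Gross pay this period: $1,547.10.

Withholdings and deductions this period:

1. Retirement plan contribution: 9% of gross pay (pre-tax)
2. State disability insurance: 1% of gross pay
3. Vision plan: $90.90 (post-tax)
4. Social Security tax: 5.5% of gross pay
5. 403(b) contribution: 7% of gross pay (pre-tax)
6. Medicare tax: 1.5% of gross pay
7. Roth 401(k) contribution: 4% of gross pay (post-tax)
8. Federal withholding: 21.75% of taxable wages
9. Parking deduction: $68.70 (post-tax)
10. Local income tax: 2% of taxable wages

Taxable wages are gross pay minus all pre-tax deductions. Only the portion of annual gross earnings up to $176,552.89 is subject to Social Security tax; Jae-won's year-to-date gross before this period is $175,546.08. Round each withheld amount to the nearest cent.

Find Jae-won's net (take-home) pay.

403(b) contribution: $1,547.10 × 0.07 = $108.30
Retirement plan contribution: $1,547.10 × 0.09 = $139.24
Pre-tax total = $108.30 + $139.24 = $247.54
Taxable wages = $1,547.10 − $247.54 = $1,299.56
Local income tax: $1,299.56 × 0.02 = $25.99
Federal withholding: $1,299.56 × 0.2175 = $282.65
State disability insurance: $1,547.10 × 0.01 = $15.47
Medicare tax: $1,547.10 × 0.015 = $23.21
Social Security tax: only $176,552.89 − $175,546.08 = $1,006.81 of this check is subject → $1,006.81 × 0.055 = $55.37
Parking deduction: $68.70
Vision plan: $90.90
Roth 401(k) contribution: $1,547.10 × 0.04 = $61.88
Total deductions = $108.30 + $139.24 + $25.99 + $282.65 + $15.47 + $23.21 + $55.37 + $68.70 + $90.90 + $61.88 = $871.71
Net pay = $1,547.10 − $871.71 = $675.39

$675.39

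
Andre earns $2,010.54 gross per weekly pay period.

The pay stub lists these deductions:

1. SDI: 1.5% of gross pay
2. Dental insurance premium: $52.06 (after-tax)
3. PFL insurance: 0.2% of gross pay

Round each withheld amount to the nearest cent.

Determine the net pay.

PFL insurance: $2,010.54 × 0.002 = $4.02
SDI: $2,010.54 × 0.015 = $30.16
Dental insurance premium: $52.06
Total deductions = $4.02 + $30.16 + $52.06 = $86.24
Net pay = $2,010.54 − $86.24 = $1,924.30

$1,924.30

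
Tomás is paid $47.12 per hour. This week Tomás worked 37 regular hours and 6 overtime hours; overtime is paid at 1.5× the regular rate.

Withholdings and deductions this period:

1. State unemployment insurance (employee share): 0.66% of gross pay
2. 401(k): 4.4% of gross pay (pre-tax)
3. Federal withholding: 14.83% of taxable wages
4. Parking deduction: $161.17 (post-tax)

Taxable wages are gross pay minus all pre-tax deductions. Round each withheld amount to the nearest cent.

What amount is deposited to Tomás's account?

Regular pay: 37 × $47.12 = $1,743.44
Overtime pay: 6 × $47.12 × 1.5 = $424.08
Gross pay = $1,743.44 + $424.08 = $2,167.52
401(k): $2,167.52 × 0.044 = $95.37
Taxable wages = $2,167.52 − $95.37 = $2,072.15
Federal withholding: $2,072.15 × 0.1483 = $307.30
State unemployment insurance (employee share): $2,167.52 × 0.0066 = $14.31
Parking deduction: $161.17
Total deductions = $95.37 + $307.30 + $14.31 + $161.17 = $578.15
Net pay = $2,167.52 − $578.15 = $1,589.37

$1,589.37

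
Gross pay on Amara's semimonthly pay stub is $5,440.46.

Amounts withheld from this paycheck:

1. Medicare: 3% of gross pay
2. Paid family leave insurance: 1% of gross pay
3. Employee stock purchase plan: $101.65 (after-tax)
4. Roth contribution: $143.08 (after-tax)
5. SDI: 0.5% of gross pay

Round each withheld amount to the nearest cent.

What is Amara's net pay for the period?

Paid family leave insurance: $5,440.46 × 0.01 = $54.40
SDI: $5,440.46 × 0.005 = $27.20
Medicare: $5,440.46 × 0.03 = $163.21
Roth contribution: $143.08
Employee stock purchase plan: $101.65
Total deductions = $54.40 + $27.20 + $163.21 + $143.08 + $101.65 = $489.54
Net pay = $5,440.46 − $489.54 = $4,950.92

$4,950.92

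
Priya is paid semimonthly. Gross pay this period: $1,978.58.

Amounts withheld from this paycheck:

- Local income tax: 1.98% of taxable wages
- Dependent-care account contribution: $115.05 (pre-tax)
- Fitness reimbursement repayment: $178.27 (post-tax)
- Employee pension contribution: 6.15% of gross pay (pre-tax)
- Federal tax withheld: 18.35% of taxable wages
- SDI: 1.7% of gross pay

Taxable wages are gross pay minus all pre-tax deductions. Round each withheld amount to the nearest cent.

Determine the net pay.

$1,175.82

Employee pension contribution: $1,978.58 × 0.0615 = $121.68
Dependent-care account contribution: $115.05
Pre-tax total = $121.68 + $115.05 = $236.73
Taxable wages = $1,978.58 − $236.73 = $1,741.85
Federal tax withheld: $1,741.85 × 0.1835 = $319.63
Local income tax: $1,741.85 × 0.0198 = $34.49
SDI: $1,978.58 × 0.017 = $33.64
Fitness reimbursement repayment: $178.27
Total deductions = $121.68 + $115.05 + $319.63 + $34.49 + $33.64 + $178.27 = $802.76
Net pay = $1,978.58 − $802.76 = $1,175.82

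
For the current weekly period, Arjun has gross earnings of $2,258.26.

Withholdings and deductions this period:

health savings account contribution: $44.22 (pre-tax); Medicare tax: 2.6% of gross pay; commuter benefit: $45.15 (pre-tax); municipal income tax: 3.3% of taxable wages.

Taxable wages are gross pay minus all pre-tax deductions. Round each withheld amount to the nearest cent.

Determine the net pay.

$2,038.61

Health savings account contribution: $44.22
Commuter benefit: $45.15
Pre-tax total = $44.22 + $45.15 = $89.37
Taxable wages = $2,258.26 − $89.37 = $2,168.89
Municipal income tax: $2,168.89 × 0.033 = $71.57
Medicare tax: $2,258.26 × 0.026 = $58.71
Total deductions = $44.22 + $45.15 + $71.57 + $58.71 = $219.65
Net pay = $2,258.26 − $219.65 = $2,038.61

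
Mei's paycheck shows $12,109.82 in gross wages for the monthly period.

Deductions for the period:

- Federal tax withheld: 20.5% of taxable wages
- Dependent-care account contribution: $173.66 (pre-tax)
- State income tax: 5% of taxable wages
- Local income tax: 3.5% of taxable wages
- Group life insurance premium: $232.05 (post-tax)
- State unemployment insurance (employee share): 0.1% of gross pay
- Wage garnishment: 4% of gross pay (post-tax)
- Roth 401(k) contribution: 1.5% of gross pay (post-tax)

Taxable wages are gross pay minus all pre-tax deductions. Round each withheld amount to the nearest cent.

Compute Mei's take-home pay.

$7,564.47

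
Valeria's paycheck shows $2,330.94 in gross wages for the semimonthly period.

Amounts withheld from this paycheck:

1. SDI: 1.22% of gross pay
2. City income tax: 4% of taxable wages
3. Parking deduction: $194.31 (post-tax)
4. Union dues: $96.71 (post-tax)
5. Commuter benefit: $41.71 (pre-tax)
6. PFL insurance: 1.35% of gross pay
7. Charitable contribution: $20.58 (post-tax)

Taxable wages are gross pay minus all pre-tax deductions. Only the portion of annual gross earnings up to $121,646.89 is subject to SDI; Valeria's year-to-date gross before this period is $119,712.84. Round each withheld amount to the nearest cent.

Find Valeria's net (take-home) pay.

$1,830.99

Commuter benefit: $41.71
Taxable wages = $2,330.94 − $41.71 = $2,289.23
City income tax: $2,289.23 × 0.04 = $91.57
SDI: only $121,646.89 − $119,712.84 = $1,934.05 of this check is subject → $1,934.05 × 0.0122 = $23.60
PFL insurance: $2,330.94 × 0.0135 = $31.47
Charitable contribution: $20.58
Parking deduction: $194.31
Union dues: $96.71
Total deductions = $41.71 + $91.57 + $23.60 + $31.47 + $20.58 + $194.31 + $96.71 = $499.95
Net pay = $2,330.94 − $499.95 = $1,830.99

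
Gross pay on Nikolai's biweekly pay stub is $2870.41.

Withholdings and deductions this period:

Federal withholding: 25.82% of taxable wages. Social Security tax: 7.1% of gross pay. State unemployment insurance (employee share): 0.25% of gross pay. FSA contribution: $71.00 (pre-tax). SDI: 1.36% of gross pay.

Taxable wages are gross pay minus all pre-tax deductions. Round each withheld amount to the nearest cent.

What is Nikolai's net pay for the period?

FSA contribution: $71.00
Taxable wages = $2870.41 − $71.00 = $2799.41
Federal withholding: $2799.41 × 0.2582 = $722.81
State unemployment insurance (employee share): $2870.41 × 0.0025 = $7.18
Social Security tax: $2870.41 × 0.071 = $203.80
SDI: $2870.41 × 0.0136 = $39.04
Total deductions = $71.00 + $722.81 + $7.18 + $203.80 + $39.04 = $1043.83
Net pay = $2870.41 − $1043.83 = $1826.58

$1826.58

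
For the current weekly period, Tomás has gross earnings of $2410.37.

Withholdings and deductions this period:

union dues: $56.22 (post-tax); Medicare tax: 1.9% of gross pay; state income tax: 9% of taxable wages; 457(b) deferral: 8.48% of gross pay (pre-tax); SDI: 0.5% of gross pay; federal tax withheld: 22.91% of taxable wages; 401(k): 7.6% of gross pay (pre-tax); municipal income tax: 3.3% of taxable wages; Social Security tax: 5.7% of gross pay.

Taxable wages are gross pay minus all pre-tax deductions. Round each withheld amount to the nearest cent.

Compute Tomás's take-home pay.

$1059.10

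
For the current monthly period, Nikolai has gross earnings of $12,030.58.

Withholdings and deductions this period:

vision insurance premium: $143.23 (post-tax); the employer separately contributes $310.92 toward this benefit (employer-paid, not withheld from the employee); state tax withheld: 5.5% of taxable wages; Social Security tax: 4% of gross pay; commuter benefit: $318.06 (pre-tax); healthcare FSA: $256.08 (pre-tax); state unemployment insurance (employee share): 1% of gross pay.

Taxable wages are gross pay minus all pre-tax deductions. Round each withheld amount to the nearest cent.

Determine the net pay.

Commuter benefit: $318.06
Healthcare FSA: $256.08
Pre-tax total = $318.06 + $256.08 = $574.14
Taxable wages = $12,030.58 − $574.14 = $11,456.44
State tax withheld: $11,456.44 × 0.055 = $630.10
Social Security tax: $12,030.58 × 0.04 = $481.22
State unemployment insurance (employee share): $12,030.58 × 0.01 = $120.31
Vision insurance premium: $143.23
(Employer's $310.92 toward vision insurance premium is not withheld from the employee.)
Total deductions = $318.06 + $256.08 + $630.10 + $481.22 + $120.31 + $143.23 = $1,949.00
Net pay = $12,030.58 − $1,949.00 = $10,081.58

$10,081.58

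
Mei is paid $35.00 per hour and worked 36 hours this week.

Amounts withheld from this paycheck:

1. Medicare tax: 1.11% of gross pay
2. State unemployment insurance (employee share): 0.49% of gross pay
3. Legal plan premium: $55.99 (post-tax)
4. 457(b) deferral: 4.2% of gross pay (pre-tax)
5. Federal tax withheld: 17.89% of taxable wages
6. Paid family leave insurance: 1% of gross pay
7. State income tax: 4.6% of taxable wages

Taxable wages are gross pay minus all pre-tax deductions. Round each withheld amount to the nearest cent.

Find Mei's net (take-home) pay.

$846.85

Gross pay: 36 × $35.00 = $1,260.00
457(b) deferral: $1,260.00 × 0.042 = $52.92
Taxable wages = $1,260.00 − $52.92 = $1,207.08
State income tax: $1,207.08 × 0.046 = $55.53
Federal tax withheld: $1,207.08 × 0.1789 = $215.95
Paid family leave insurance: $1,260.00 × 0.01 = $12.60
State unemployment insurance (employee share): $1,260.00 × 0.0049 = $6.17
Medicare tax: $1,260.00 × 0.0111 = $13.99
Legal plan premium: $55.99
Total deductions = $52.92 + $55.53 + $215.95 + $12.60 + $6.17 + $13.99 + $55.99 = $413.15
Net pay = $1,260.00 − $413.15 = $846.85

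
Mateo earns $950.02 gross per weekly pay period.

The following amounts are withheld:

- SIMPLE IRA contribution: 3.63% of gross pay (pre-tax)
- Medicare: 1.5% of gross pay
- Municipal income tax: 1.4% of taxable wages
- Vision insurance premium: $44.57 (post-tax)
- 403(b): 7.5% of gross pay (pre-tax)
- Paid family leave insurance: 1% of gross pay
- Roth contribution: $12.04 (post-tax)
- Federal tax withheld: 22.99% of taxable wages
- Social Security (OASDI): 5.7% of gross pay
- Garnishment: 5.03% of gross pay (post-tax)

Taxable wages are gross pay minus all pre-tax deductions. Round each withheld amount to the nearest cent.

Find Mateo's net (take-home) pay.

403(b): $950.02 × 0.075 = $71.25
SIMPLE IRA contribution: $950.02 × 0.0363 = $34.49
Pre-tax total = $71.25 + $34.49 = $105.74
Taxable wages = $950.02 − $105.74 = $844.28
Federal tax withheld: $844.28 × 0.2299 = $194.10
Municipal income tax: $844.28 × 0.014 = $11.82
Social Security (OASDI): $950.02 × 0.057 = $54.15
Paid family leave insurance: $950.02 × 0.01 = $9.50
Medicare: $950.02 × 0.015 = $14.25
Roth contribution: $12.04
Garnishment: $950.02 × 0.0503 = $47.79
Vision insurance premium: $44.57
Total deductions = $71.25 + $34.49 + $194.10 + $11.82 + $54.15 + $9.50 + $14.25 + $12.04 + $47.79 + $44.57 = $493.96
Net pay = $950.02 − $493.96 = $456.06

$456.06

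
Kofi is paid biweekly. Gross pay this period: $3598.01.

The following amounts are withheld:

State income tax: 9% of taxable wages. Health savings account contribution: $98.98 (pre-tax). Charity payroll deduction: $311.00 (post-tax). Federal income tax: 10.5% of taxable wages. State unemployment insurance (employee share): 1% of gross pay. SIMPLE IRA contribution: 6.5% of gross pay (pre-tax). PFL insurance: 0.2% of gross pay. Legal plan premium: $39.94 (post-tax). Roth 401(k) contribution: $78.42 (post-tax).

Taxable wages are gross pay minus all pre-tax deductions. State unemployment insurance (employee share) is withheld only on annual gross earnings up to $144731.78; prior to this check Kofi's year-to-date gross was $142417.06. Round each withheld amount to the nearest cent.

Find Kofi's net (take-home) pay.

$2168.75

Health savings account contribution: $98.98
SIMPLE IRA contribution: $3598.01 × 0.065 = $233.87
Pre-tax total = $98.98 + $233.87 = $332.85
Taxable wages = $3598.01 − $332.85 = $3265.16
State income tax: $3265.16 × 0.09 = $293.86
Federal income tax: $3265.16 × 0.105 = $342.84
PFL insurance: $3598.01 × 0.002 = $7.20
State unemployment insurance (employee share): only $144731.78 − $142417.06 = $2314.72 of this check is subject → $2314.72 × 0.01 = $23.15
Legal plan premium: $39.94
Charity payroll deduction: $311.00
Roth 401(k) contribution: $78.42
Total deductions = $98.98 + $233.87 + $293.86 + $342.84 + $7.20 + $23.15 + $39.94 + $311.00 + $78.42 = $1429.26
Net pay = $3598.01 − $1429.26 = $2168.75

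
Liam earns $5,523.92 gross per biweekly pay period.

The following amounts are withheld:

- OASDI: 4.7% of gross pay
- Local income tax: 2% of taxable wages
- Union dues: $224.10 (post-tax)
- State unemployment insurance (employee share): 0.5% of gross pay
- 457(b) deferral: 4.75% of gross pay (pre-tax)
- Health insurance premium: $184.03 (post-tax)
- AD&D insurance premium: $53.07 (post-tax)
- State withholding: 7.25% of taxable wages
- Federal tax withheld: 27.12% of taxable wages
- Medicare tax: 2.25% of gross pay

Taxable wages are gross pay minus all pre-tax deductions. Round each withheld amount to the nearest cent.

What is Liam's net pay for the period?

$2,475.18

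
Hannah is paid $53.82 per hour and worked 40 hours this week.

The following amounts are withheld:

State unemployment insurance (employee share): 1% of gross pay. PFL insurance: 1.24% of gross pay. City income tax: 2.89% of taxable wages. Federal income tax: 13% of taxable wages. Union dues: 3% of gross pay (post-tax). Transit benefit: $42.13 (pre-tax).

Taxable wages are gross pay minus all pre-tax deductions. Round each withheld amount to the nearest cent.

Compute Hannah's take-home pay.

$1662.48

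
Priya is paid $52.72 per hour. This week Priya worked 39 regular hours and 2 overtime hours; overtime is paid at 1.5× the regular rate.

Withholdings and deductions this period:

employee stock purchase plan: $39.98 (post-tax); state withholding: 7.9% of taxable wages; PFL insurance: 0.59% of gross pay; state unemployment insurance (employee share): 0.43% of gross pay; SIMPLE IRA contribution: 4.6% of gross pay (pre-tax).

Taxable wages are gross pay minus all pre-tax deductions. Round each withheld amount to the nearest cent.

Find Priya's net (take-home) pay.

Regular pay: 39 × $52.72 = $2056.08
Overtime pay: 2 × $52.72 × 1.5 = $158.16
Gross pay = $2056.08 + $158.16 = $2214.24
SIMPLE IRA contribution: $2214.24 × 0.046 = $101.86
Taxable wages = $2214.24 − $101.86 = $2112.38
State withholding: $2112.38 × 0.079 = $166.88
PFL insurance: $2214.24 × 0.0059 = $13.06
State unemployment insurance (employee share): $2214.24 × 0.0043 = $9.52
Employee stock purchase plan: $39.98
Total deductions = $101.86 + $166.88 + $13.06 + $9.52 + $39.98 = $331.30
Net pay = $2214.24 − $331.30 = $1882.94

$1882.94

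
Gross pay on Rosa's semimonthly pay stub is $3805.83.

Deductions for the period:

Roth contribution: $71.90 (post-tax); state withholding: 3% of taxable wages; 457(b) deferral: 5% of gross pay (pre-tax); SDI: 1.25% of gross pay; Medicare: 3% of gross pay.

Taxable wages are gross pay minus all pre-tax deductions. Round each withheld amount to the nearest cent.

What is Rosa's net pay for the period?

457(b) deferral: $3805.83 × 0.05 = $190.29
Taxable wages = $3805.83 − $190.29 = $3615.54
State withholding: $3615.54 × 0.03 = $108.47
Medicare: $3805.83 × 0.03 = $114.17
SDI: $3805.83 × 0.0125 = $47.57
Roth contribution: $71.90
Total deductions = $190.29 + $108.47 + $114.17 + $47.57 + $71.90 = $532.40
Net pay = $3805.83 − $532.40 = $3273.43

$3273.43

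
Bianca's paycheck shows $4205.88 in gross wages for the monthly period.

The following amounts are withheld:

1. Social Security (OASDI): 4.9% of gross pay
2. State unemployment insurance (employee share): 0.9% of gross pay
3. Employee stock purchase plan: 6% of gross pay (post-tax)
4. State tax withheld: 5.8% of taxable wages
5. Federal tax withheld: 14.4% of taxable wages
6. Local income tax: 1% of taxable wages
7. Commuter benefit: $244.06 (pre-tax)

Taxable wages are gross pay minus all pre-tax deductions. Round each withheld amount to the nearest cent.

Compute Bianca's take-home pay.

$2625.62

Commuter benefit: $244.06
Taxable wages = $4205.88 − $244.06 = $3961.82
Local income tax: $3961.82 × 0.01 = $39.62
State tax withheld: $3961.82 × 0.058 = $229.79
Federal tax withheld: $3961.82 × 0.144 = $570.50
Social Security (OASDI): $4205.88 × 0.049 = $206.09
State unemployment insurance (employee share): $4205.88 × 0.009 = $37.85
Employee stock purchase plan: $4205.88 × 0.06 = $252.35
Total deductions = $244.06 + $39.62 + $229.79 + $570.50 + $206.09 + $37.85 + $252.35 = $1580.26
Net pay = $4205.88 − $1580.26 = $2625.62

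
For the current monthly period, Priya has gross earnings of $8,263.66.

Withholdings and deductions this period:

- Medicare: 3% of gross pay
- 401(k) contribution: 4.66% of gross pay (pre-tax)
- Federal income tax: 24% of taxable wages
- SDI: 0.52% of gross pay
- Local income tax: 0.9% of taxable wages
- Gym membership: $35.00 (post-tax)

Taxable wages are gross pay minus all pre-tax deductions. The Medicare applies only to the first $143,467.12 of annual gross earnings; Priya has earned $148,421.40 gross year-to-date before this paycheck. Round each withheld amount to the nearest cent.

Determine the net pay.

$5,838.83

401(k) contribution: $8,263.66 × 0.0466 = $385.09
Taxable wages = $8,263.66 − $385.09 = $7,878.57
Federal income tax: $7,878.57 × 0.24 = $1,890.86
Local income tax: $7,878.57 × 0.009 = $70.91
Medicare: annual cap $143,467.12 already reached (YTD $148,421.40), so $0.00
SDI: $8,263.66 × 0.0052 = $42.97
Gym membership: $35.00
Total deductions = $385.09 + $1,890.86 + $70.91 + $0.00 + $42.97 + $35.00 = $2,424.83
Net pay = $8,263.66 − $2,424.83 = $5,838.83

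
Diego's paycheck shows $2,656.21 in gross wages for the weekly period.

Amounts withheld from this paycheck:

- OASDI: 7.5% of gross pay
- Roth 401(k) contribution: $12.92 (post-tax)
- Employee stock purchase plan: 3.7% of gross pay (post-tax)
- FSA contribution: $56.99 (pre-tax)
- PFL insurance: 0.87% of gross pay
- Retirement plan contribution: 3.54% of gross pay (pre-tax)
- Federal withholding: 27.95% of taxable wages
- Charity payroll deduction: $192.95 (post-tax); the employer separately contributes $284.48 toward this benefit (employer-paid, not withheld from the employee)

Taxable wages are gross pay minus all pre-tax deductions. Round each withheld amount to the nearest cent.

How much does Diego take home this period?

$1,278.51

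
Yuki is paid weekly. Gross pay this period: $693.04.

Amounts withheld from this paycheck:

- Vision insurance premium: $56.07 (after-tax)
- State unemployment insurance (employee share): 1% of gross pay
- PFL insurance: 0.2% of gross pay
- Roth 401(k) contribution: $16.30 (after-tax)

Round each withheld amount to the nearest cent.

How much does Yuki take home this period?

State unemployment insurance (employee share): $693.04 × 0.01 = $6.93
PFL insurance: $693.04 × 0.002 = $1.39
Vision insurance premium: $56.07
Roth 401(k) contribution: $16.30
Total deductions = $6.93 + $1.39 + $56.07 + $16.30 = $80.69
Net pay = $693.04 − $80.69 = $612.35

$612.35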